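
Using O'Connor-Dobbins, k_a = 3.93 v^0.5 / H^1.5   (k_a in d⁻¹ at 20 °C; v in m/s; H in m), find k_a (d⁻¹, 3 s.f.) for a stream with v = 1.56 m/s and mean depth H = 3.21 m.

k_a = 3.93 × 1.56^0.5 / 3.21^1.5 = 3.93 × 1.249 / 5.751 = 0.8535 d⁻¹.

k_a ≈ 0.853 d⁻¹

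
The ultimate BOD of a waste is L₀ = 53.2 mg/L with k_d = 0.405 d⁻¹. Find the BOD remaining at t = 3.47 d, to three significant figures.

L_t = L₀ e^(−k_d t) = 53.2 × e^(−0.405×3.47) = 53.2 × 0.2453 = 13.05 mg/L.

L ≈ 13.0 mg/L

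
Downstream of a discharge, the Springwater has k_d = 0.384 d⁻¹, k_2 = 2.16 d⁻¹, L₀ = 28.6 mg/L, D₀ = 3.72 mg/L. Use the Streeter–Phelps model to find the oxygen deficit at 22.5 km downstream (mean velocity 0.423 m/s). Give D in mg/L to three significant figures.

Travel time t = x/v = 22.5 km / (0.423 m/s) = 22500 m / 0.423 m/s = 53190 s = 0.6156 d.
k_d L₀/(k_2−k_d) = 0.384×28.6/(2.16−0.384) = 10.98/1.776 = 6.184 mg/L.
e^(−k_d t) = e^(−0.384×0.6156) = 0.7895; e^(−k_2 t) = e^(−2.16×0.6156) = 0.2645.
D = 6.184 × (0.7895 − 0.2645) + 3.72 × 0.2645 = 3.246 + 0.9841 = 4.230 mg/L.

D ≈ 4.23 mg/L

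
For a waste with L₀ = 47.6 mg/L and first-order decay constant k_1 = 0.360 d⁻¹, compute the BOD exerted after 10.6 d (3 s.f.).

y ≈ 46.6 mg/L

y_t = L₀(1 − e^(−k_1 t)) = 47.6 × (1 − e^(−0.360×10.6))
= 47.6 × (1 − 0.02202) = 47.6 × 0.9780 = 46.55 mg/L.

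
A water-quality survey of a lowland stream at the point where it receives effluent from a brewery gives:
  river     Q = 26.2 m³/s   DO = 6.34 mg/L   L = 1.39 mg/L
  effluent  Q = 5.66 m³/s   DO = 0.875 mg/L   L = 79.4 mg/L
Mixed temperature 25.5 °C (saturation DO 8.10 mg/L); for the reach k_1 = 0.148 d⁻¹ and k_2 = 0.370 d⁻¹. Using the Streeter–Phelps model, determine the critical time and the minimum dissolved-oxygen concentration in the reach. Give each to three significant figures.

t_c ≈ 2.72 d; minimum DO ≈ 4.02 mg/L

Mixed DO = (26.2×6.34 + 5.66×0.875)/(26.2+5.66) = 171.1/31.86 = 5.369 mg/L.
Mixed L₀ = (26.2×1.39 + 5.66×79.4)/(31.86) = 485.8/31.86 = 15.25 mg/L.
Initial deficit D₀ = C_s − DO₀ = 8.10 − 5.369 = 2.731 mg/L.
t_c = (1/0.2220) ln[(0.370/0.148)(1 − 2.731×0.2220/(0.148×15.25))] = 4.505 × ln(1.828) = 2.718 d.
D_c = (0.148/0.370) × 15.25 × e^(−0.148×2.718) = 0.4000 × 15.25 × 0.6688 = 4.079 mg/L.
Minimum DO = 8.10 − 4.079 = 4.021 mg/L.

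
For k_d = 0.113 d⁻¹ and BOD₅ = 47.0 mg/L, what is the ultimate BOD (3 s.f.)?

BOD₅ = L₀(1 − e^(−5k_d)) ⇒ L₀ = BOD₅ / (1 − e^(−5×0.113))
= 47.0 / (1 − 0.5684) = 47.0 / 0.4316 = 108.9 mg/L.

L₀ ≈ 109 mg/L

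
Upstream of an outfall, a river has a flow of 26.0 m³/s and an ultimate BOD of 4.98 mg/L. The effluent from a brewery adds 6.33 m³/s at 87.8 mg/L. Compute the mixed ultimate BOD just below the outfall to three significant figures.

Flow-weighted mixing: C = (Q_r C_r + Q_w C_w)/(Q_r + Q_w)
= (26.0×4.98 + 6.33×87.8)/(26.0 + 6.33) = 685.3/32.33 = 21.20 mg/L.

21.2 mg/L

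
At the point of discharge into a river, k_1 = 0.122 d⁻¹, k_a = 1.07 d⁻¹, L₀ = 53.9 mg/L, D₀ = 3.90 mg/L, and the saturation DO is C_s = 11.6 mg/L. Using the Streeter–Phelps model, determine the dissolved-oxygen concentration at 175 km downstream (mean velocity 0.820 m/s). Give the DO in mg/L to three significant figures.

DO ≈ 6.68 mg/L

Travel time t = x/v = 175 km / (0.820 m/s) = 175000 m / 0.820 m/s = 213400 s = 2.470 d.
k_1 L₀/(k_a−k_1) = 0.122×53.9/(1.07−0.122) = 6.576/0.9480 = 6.936 mg/L.
e^(−k_1 t) = e^(−0.122×2.470) = 0.7398; e^(−k_a t) = e^(−1.07×2.470) = 0.07115.
D = 6.936 × (0.7398 − 0.07115) + 3.90 × 0.07115 = 4.638 + 0.2775 = 4.916 mg/L.
DO = C_s − D = 11.6 − 4.916 = 6.684 mg/L.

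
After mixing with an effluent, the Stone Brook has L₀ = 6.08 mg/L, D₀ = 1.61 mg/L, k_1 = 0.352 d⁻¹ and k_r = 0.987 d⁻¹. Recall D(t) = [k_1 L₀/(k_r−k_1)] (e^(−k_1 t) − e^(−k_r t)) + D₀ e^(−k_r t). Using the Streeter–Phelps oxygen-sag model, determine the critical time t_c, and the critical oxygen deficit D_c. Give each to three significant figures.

t_c ≈ 0.601 d; D_c ≈ 1.76 mg/L

At the critical point dD/dt = 0, so k_1 L₀ e^(−k_1 t) = k_r D. Substituting D(t) from the Streeter–Phelps equation and solving for t gives
t_c = ln[(k_r/k_1)(1 − D₀(k_r−k_1)/(k_1 L₀))] / (k_r−k_1).
Here k_r−k_1 = 0.6350 d⁻¹ and 1 − D₀(k_r−k_1)/(k_1 L₀) = 1 − 1.61×0.6350/(0.352×6.08) = 0.5223, so
t_c = ln(2.804 × 0.5223) / 0.6350 = 0.3815 / 0.6350 = 0.6008 d.
L(t_c) = L₀ e^(−k_1 t_c) = 6.08 × 0.8094 = 4.921 mg/L, and at the critical point k_r D_c = k_1 L, so D_c = (0.352/0.987) × 4.921 = 1.755 mg/L.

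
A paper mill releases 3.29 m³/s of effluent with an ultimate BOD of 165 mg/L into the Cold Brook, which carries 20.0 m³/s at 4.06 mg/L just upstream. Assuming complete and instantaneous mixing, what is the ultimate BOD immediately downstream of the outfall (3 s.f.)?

Flow-weighted mixing: C = (Q_r C_r + Q_w C_w)/(Q_r + Q_w)
= (20.0×4.06 + 3.29×165)/(20.0 + 3.29) = 624.0/23.29 = 26.79 mg/L.

26.8 mg/L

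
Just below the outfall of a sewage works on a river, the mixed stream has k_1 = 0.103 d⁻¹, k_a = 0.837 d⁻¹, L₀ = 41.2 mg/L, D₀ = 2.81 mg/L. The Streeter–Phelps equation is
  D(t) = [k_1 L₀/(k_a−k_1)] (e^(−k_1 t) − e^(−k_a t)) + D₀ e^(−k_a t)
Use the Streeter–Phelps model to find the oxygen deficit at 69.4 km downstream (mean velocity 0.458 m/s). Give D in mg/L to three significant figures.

D ≈ 4.14 mg/L

Travel time t = x/v = 69.4 km / (0.458 m/s) = 69400 m / 0.458 m/s = 151500 s = 1.754 d.
k_1 L₀/(k_a−k_1) = 0.103×41.2/(0.837−0.103) = 4.244/0.7340 = 5.781 mg/L.
e^(−k_1 t) = e^(−0.103×1.754) = 0.8347; e^(−k_a t) = e^(−0.837×1.754) = 0.2304.
D = 5.781 × (0.8347 − 0.2304) + 2.81 × 0.2304 = 3.494 + 0.6474 = 4.141 mg/L.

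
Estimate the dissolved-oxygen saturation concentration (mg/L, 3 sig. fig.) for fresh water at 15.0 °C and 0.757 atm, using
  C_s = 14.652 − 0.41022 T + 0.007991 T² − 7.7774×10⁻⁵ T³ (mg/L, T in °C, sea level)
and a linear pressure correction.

C_s ≈ 7.60 mg/L

At sea level: C_s = 14.652 − 0.41022×15.0 + 0.007991×15.0² − 7.7774×10⁻⁵×15.0³ = 10.03 mg/L.
Pressure correction: C_s' = 10.03 × 0.757 = 7.596 mg/L.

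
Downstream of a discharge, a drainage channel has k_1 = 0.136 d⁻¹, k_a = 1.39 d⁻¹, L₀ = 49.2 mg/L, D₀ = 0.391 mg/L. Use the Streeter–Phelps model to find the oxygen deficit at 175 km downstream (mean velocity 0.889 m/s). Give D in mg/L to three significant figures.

Travel time t = x/v = 175 km / (0.889 m/s) = 175000 m / 0.889 m/s = 196900 s = 2.278 d.
k_1 L₀/(k_a−k_1) = 0.136×49.2/(1.39−0.136) = 6.691/1.254 = 5.336 mg/L.
e^(−k_1 t) = e^(−0.136×2.278) = 0.7336; e^(−k_a t) = e^(−1.39×2.278) = 0.04213.
D = 5.336 × (0.7336 − 0.04213) + 0.391 × 0.04213 = 3.689 + 0.01647 = 3.706 mg/L.

D ≈ 3.71 mg/L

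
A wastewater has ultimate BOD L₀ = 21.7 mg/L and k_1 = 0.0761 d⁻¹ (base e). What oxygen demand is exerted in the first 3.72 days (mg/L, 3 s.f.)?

y_t = L₀(1 − e^(−k_1 t)) = 21.7 × (1 − e^(−0.0761×3.72))
= 21.7 × (1 − 0.7535) = 21.7 × 0.2465 = 5.350 mg/L.

y ≈ 5.35 mg/L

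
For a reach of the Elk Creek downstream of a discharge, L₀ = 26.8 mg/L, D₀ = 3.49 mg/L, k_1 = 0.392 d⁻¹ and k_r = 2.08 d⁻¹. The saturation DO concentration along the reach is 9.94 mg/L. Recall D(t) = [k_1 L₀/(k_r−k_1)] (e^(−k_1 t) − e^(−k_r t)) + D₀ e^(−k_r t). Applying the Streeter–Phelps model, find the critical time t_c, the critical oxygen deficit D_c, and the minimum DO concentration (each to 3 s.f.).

t_c ≈ 0.501 d; D_c ≈ 4.15 mg/L; min DO ≈ 5.79 mg/L

At the critical point dD/dt = 0, so k_1 L₀ e^(−k_1 t) = k_r D. Substituting D(t) from the Streeter–Phelps equation and solving for t gives
t_c = ln[(k_r/k_1)(1 − D₀(k_r−k_1)/(k_1 L₀))] / (k_r−k_1).
Here k_r−k_1 = 1.688 d⁻¹ and 1 − D₀(k_r−k_1)/(k_1 L₀) = 1 − 3.49×1.688/(0.392×26.8) = 0.4392, so
t_c = ln(5.306 × 0.4392) / 1.688 = 0.8462 / 1.688 = 0.5013 d.
L(t_c) = L₀ e^(−k_1 t_c) = 26.8 × 0.8216 = 22.02 mg/L, and at the critical point k_r D_c = k_1 L, so D_c = (0.392/2.08) × 22.02 = 4.150 mg/L.
Minimum DO = C_s − D_c = 9.94 − 4.150 = 5.790 mg/L.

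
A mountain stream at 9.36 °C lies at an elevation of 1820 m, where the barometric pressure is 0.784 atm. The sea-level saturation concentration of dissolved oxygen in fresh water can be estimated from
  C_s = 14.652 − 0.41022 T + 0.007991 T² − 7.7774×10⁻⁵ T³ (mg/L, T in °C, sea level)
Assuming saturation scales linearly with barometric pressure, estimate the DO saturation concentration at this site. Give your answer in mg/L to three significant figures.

C_s ≈ 8.98 mg/L

At sea level: C_s = 14.652 − 0.41022×9.36 + 0.007991×9.36² − 7.7774×10⁻⁵×9.36³ = 11.45 mg/L.
Pressure correction: C_s' = 11.45 × 0.784 = 8.976 mg/L.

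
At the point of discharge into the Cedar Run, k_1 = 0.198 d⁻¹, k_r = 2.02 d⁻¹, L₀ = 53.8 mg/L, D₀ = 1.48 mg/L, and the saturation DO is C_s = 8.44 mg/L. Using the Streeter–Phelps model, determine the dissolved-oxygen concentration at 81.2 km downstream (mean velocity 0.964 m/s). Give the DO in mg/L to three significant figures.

DO ≈ 4.23 mg/L

Travel time t = x/v = 81.2 km / (0.964 m/s) = 81200 m / 0.964 m/s = 84230 s = 0.9749 d.
k_1 L₀/(k_r−k_1) = 0.198×53.8/(2.02−0.198) = 10.65/1.822 = 5.847 mg/L.
e^(−k_1 t) = e^(−0.198×0.9749) = 0.8245; e^(−k_r t) = e^(−2.02×0.9749) = 0.1396.
D = 5.847 × (0.8245 − 0.1396) + 1.48 × 0.1396 = 4.004 + 0.2065 = 4.211 mg/L.
DO = C_s − D = 8.44 − 4.211 = 4.229 mg/L.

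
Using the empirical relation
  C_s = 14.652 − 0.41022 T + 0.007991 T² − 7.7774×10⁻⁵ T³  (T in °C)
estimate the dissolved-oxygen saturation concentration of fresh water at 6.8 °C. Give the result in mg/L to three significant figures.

C_s = 14.652 − 0.41022×6.8 + 0.007991×6.8² − 7.7774×10⁻⁵×6.8³ = 12.21 mg/L.

C_s ≈ 12.2 mg/L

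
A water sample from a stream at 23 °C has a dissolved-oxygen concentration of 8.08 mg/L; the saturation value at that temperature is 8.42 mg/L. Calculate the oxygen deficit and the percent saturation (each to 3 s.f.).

D ≈ 0.340 mg/L; 96.0 % saturation

D = C_s − C = 8.42 − 8.08 = 0.340 mg/L.
% saturation = 8.08/8.42 × 100 = 96.0 %.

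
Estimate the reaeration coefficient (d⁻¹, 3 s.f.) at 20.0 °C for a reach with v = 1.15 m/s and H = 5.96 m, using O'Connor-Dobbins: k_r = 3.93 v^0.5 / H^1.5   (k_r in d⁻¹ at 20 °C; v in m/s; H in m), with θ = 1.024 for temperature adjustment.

k_r ≈ 0.290 d⁻¹

k_r(20) = 3.93 × 1.15^0.5 / 5.96^1.5 = 3.93 × 1.072 / 14.55 = 0.2896 d⁻¹.
k_r(20.0) = 0.2896 × 1.024^(20.0−20) = 0.2896 × 1.000 = 0.2896 d⁻¹.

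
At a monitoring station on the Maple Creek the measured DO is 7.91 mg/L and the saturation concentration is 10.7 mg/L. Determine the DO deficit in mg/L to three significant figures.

D = C_s − C = 10.7 − 7.91 = 2.79 mg/L.

D ≈ 2.79 mg/L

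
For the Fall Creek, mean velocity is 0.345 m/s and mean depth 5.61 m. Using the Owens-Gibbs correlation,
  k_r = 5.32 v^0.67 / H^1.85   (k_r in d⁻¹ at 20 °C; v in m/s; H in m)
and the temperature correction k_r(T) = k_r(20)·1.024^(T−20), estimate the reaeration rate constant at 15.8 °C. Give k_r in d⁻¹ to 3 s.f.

k_r(20) = 5.32 × 0.345^0.67 / 5.61^1.85 = 5.32 × 0.4902 / 24.30 = 0.1073 d⁻¹.
k_r(15.8) = 0.1073 × 1.024^(15.8−20) = 0.1073 × 0.9052 = 0.09714 d⁻¹.

k_r ≈ 0.0971 d⁻¹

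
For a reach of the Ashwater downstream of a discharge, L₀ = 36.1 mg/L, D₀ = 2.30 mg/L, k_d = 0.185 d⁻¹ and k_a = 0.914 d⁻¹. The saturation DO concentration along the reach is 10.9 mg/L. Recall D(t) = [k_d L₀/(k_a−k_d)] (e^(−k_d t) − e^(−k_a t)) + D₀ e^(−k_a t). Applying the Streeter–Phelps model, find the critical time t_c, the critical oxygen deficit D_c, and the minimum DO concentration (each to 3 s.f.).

t_c ≈ 1.79 d; D_c ≈ 5.24 mg/L; min DO ≈ 5.66 mg/L

With k_a/k_d = 4.941 and 1 − D₀(k_a−k_d)/(k_d L₀) = 0.7489,
t_c = ln(4.941 × 0.7489) / (0.914 − 0.185) = ln(3.700) / 0.7290 = 1.308/0.7290 = 1.795 d.
D_c = (k_d/k_a) L₀ e^(−k_d t_c) = (0.185/0.914) × 36.1 × e^(−0.185×1.795) = 0.2024 × 36.1 × 0.7175 = 5.242 mg/L.
Minimum DO = C_s − D_c = 10.9 − 5.242 = 5.658 mg/L.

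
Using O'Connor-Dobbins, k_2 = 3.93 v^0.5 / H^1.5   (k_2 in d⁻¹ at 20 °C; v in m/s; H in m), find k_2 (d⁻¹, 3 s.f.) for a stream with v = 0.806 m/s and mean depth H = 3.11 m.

k_2 ≈ 0.643 d⁻¹

k_2 = 3.93 × 0.806^0.5 / 3.11^1.5 = 3.93 × 0.8978 / 5.485 = 0.6433 d⁻¹.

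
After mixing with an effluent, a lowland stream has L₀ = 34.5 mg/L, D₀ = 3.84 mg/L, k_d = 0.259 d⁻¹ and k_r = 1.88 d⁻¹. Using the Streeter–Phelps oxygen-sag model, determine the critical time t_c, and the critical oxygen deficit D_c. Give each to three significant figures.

At the critical point dD/dt = 0, so k_d L₀ e^(−k_d t) = k_r D. Substituting D(t) from the Streeter–Phelps equation and solving for t gives
t_c = ln[(k_r/k_d)(1 − D₀(k_r−k_d)/(k_d L₀))] / (k_r−k_d).
Here k_r−k_d = 1.621 d⁻¹ and 1 − D₀(k_r−k_d)/(k_d L₀) = 1 − 3.84×1.621/(0.259×34.5) = 0.3034, so
t_c = ln(7.259 × 0.3034) / 1.621 = 0.7894 / 1.621 = 0.4870 d.
D_c = (k_d/k_r) L₀ e^(−k_d t_c) = (0.259/1.88) × 34.5 × e^(−0.259×0.4870) = 0.1378 × 34.5 × 0.8815 = 4.190 mg/L.

t_c ≈ 0.487 d; D_c ≈ 4.19 mg/L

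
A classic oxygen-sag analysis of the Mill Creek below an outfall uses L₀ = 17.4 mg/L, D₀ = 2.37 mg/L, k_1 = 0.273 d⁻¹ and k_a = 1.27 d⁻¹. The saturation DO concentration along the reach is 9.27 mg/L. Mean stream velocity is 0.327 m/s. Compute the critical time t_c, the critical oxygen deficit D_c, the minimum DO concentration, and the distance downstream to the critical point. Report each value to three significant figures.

t_c = [1/(k_a−k_1)] ln[(k_a/k_1)(1 − D₀(k_a−k_1)/(k_1 L₀))]
= [1/(1.27−0.273)] ln[(1.27/0.273)(1 − 2.37×0.9970/(0.273×17.4))]
= (1/0.9970) ln[4.652 × 0.5026] = 1.003 × ln(2.338) = 1.003 × 0.8493 = 0.8518 d.
D_c = (k_1/k_a) L₀ e^(−k_1 t_c) = (0.273/1.27) × 17.4 × e^(−0.273×0.8518) = 0.2150 × 17.4 × 0.7925 = 2.964 mg/L.
Minimum DO = C_s − D_c = 9.27 − 2.964 = 6.306 mg/L.
x_c = v t_c = 0.327 m/s × 0.8518 d × 86400 s/d = 24070 m ≈ 24.1 km.

t_c ≈ 0.852 d; D_c ≈ 2.96 mg/L; min DO ≈ 6.31 mg/L; x_c ≈ 24.1 km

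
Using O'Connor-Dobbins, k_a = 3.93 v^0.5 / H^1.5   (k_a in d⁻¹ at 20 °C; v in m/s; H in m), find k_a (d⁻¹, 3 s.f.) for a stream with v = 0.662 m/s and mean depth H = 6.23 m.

k_a = 3.93 × 0.662^0.5 / 6.23^1.5 = 3.93 × 0.8136 / 15.55 = 0.2056 d⁻¹.

k_a ≈ 0.206 d⁻¹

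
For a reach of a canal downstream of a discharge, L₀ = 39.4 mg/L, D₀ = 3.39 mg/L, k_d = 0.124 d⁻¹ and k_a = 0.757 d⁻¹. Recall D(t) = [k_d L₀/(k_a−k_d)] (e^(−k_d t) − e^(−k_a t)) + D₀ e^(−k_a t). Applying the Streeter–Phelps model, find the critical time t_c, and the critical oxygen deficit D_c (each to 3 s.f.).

With k_a/k_d = 6.105 and 1 − D₀(k_a−k_d)/(k_d L₀) = 0.5608,
t_c = ln(6.105 × 0.5608) / (0.757 − 0.124) = ln(3.423) / 0.6330 = 1.231/0.6330 = 1.944 d.
L(t_c) = L₀ e^(−k_d t_c) = 39.4 × 0.7858 = 30.96 mg/L, and at the critical point k_a D_c = k_d L, so D_c = (0.124/0.757) × 30.96 = 5.071 mg/L.

t_c ≈ 1.94 d; D_c ≈ 5.07 mg/L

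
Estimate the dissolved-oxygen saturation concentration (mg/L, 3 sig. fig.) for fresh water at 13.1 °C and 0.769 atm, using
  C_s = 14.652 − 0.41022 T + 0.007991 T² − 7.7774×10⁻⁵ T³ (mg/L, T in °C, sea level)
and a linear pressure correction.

At sea level: C_s = 14.652 − 0.41022×13.1 + 0.007991×13.1² − 7.7774×10⁻⁵×13.1³ = 10.47 mg/L.
Pressure correction: C_s' = 10.47 × 0.769 = 8.055 mg/L.

C_s ≈ 8.05 mg/L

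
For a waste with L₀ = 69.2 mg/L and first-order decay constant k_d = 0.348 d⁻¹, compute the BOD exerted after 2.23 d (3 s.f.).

y_t = L₀(1 − e^(−k_d t)) = 69.2 × (1 − e^(−0.348×2.23))
= 69.2 × (1 − 0.4602) = 69.2 × 0.5398 = 37.35 mg/L.

y ≈ 37.4 mg/L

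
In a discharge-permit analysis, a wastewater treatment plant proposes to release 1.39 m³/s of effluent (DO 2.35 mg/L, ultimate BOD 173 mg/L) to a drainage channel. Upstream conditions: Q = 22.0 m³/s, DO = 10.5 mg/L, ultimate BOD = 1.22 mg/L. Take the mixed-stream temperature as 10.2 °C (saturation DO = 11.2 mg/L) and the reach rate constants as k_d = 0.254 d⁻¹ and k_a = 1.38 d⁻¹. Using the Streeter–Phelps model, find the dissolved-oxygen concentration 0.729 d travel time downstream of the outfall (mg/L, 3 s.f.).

DO ≈ 9.57 mg/L

Mixed DO = (22.0×10.5 + 1.39×2.35)/(22.0+1.39) = 234.3/23.39 = 10.02 mg/L.
Mixed L₀ = (22.0×1.22 + 1.39×173)/(23.39) = 267.3/23.39 = 11.43 mg/L.
Initial deficit D₀ = C_s − DO₀ = 11.2 − 10.02 = 1.184 mg/L.
D(0.729) = [0.254×11.43/(1.38−0.254)](e^(−0.254×0.729) − e^(−1.38×0.729)) + 1.184 e^(−1.38×0.729)
= 2.578 × (0.8310 − 0.3657) + 1.184 × 0.3657 = 1.633 mg/L.
DO = 11.2 − 1.633 = 9.567 mg/L.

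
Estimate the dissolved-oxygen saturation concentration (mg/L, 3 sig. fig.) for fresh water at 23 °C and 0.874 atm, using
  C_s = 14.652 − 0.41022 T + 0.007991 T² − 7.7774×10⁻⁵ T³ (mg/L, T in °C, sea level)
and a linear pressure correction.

At sea level: C_s = 14.652 − 0.41022×23 + 0.007991×23² − 7.7774×10⁻⁵×23³ = 8.498 mg/L.
Pressure correction: C_s' = 8.498 × 0.874 = 7.427 mg/L.

C_s ≈ 7.43 mg/L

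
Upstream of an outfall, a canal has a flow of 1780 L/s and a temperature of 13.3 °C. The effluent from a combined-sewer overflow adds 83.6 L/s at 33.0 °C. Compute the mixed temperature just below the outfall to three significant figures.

Flow-weighted mixing: C = (Q_r C_r + Q_w C_w)/(Q_r + Q_w)
= (1780×13.3 + 83.6×33.0)/(1780 + 83.6) = 26430/1864 = 14.18 °C.

14.2 °C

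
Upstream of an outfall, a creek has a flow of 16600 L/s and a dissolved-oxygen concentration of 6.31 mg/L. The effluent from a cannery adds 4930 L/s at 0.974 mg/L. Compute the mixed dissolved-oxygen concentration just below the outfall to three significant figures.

5.09 mg/L

Flow-weighted mixing: C = (Q_r C_r + Q_w C_w)/(Q_r + Q_w)
= (16600×6.31 + 4930×0.974)/(16600 + 4930) = 109500/21530 = 5.088 mg/L.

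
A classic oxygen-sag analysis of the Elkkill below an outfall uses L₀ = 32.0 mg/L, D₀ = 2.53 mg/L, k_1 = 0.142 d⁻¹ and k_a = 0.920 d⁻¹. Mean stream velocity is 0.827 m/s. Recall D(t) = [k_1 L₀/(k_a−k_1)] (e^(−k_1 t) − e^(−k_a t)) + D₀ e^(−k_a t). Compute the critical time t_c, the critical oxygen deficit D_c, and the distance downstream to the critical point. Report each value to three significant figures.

t_c = [1/(k_a−k_1)] ln[(k_a/k_1)(1 − D₀(k_a−k_1)/(k_1 L₀))]
= [1/(0.920−0.142)] ln[(0.920/0.142)(1 − 2.53×0.7780/(0.142×32.0))]
= (1/0.7780) ln[6.479 × 0.5668] = 1.285 × ln(3.672) = 1.285 × 1.301 = 1.672 d.
L(t_c) = L₀ e^(−k_1 t_c) = 32.0 × 0.7887 = 25.24 mg/L, and at the critical point k_a D_c = k_1 L, so D_c = (0.142/0.920) × 25.24 = 3.895 mg/L.
x_c = v t_c = 0.827 m/s × 1.672 d × 86400 s/d = 119500 m ≈ 119 km.

t_c ≈ 1.67 d; D_c ≈ 3.90 mg/L; x_c ≈ 119 km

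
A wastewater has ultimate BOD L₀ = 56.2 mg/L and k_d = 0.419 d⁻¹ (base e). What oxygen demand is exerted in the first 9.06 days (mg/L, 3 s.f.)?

y ≈ 54.9 mg/L

y_t = L₀(1 − e^(−k_d t)) = 56.2 × (1 − e^(−0.419×9.06))
= 56.2 × (1 − 0.02246) = 56.2 × 0.9775 = 54.94 mg/L.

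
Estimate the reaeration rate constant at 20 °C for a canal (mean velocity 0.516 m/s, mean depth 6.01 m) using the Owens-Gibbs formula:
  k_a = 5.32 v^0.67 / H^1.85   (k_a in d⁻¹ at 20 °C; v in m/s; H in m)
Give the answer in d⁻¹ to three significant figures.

k_a ≈ 0.124 d⁻¹

k_a = 5.32 × 0.516^0.67 / 6.01^1.85 = 5.32 × 0.6419 / 27.60 = 0.1237 d⁻¹.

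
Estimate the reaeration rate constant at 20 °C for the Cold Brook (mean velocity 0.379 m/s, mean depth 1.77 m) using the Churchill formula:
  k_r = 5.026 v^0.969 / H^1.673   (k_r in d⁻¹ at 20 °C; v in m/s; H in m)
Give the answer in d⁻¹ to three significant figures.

k_r ≈ 0.755 d⁻¹

k_r = 5.026 × 0.379^0.969 / 1.77^1.673 = 5.026 × 0.3906 / 2.599 = 0.7552 d⁻¹.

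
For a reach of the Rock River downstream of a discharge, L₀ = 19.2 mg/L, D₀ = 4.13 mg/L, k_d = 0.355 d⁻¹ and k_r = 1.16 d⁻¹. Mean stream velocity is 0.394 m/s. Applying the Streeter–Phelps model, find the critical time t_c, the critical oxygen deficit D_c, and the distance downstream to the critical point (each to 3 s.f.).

At the critical point dD/dt = 0, so k_d L₀ e^(−k_d t) = k_r D. Substituting D(t) from the Streeter–Phelps equation and solving for t gives
t_c = ln[(k_r/k_d)(1 − D₀(k_r−k_d)/(k_d L₀))] / (k_r−k_d).
Here k_r−k_d = 0.8050 d⁻¹ and 1 − D₀(k_r−k_d)/(k_d L₀) = 1 − 4.13×0.8050/(0.355×19.2) = 0.5122, so
t_c = ln(3.268 × 0.5122) / 0.8050 = 0.5151 / 0.8050 = 0.6398 d.
D_c = (k_d/k_r) L₀ e^(−k_d t_c) = (0.355/1.16) × 19.2 × e^(−0.355×0.6398) = 0.3060 × 19.2 × 0.7968 = 4.682 mg/L.
x_c = v t_c = 0.394 m/s × 0.6398 d × 86400 s/d = 21780 m ≈ 21.8 km.

t_c ≈ 0.640 d; D_c ≈ 4.68 mg/L; x_c ≈ 21.8 km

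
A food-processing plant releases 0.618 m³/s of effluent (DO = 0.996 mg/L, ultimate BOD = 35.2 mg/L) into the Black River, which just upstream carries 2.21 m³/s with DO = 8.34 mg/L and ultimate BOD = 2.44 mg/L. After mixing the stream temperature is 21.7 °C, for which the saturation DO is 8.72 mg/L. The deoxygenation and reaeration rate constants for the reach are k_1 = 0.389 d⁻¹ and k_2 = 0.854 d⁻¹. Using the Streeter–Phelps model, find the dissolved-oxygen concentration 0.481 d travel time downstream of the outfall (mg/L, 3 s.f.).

Mixed DO = (2.21×8.34 + 0.618×0.996)/(2.21+0.618) = 19.05/2.828 = 6.735 mg/L.
Mixed L₀ = (2.21×2.44 + 0.618×35.2)/(2.828) = 27.15/2.828 = 9.599 mg/L.
Initial deficit D₀ = C_s − DO₀ = 8.72 − 6.735 = 1.985 mg/L.
D(0.481) = [0.389×9.599/(0.854−0.389)](e^(−0.389×0.481) − e^(−0.854×0.481)) + 1.985 e^(−0.854×0.481)
= 8.030 × (0.8294 − 0.6631) + 1.985 × 0.6631 = 2.651 mg/L.
DO = 8.72 − 2.651 = 6.069 mg/L.

DO ≈ 6.07 mg/L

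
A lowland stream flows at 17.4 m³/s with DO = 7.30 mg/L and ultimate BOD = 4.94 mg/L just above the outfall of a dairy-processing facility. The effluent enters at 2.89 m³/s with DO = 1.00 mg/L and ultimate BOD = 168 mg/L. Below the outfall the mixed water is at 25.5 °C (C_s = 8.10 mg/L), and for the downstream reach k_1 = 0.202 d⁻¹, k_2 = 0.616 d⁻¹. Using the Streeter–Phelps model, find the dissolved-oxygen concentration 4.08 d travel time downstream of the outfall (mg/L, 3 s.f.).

Mixed DO = (17.4×7.30 + 2.89×1.00)/(17.4+2.89) = 129.9/20.29 = 6.403 mg/L.
Mixed L₀ = (17.4×4.94 + 2.89×168)/(20.29) = 571.5/20.29 = 28.17 mg/L.
Initial deficit D₀ = C_s − DO₀ = 8.10 − 6.403 = 1.697 mg/L.
D(4.08) = [0.202×28.17/(0.616−0.202)](e^(−0.202×4.08) − e^(−0.616×4.08)) + 1.697 e^(−0.616×4.08)
= 13.74 × (0.4386 − 0.08100) + 1.697 × 0.08100 = 5.052 mg/L.
DO = 8.10 − 5.052 = 3.048 mg/L.

DO ≈ 3.05 mg/L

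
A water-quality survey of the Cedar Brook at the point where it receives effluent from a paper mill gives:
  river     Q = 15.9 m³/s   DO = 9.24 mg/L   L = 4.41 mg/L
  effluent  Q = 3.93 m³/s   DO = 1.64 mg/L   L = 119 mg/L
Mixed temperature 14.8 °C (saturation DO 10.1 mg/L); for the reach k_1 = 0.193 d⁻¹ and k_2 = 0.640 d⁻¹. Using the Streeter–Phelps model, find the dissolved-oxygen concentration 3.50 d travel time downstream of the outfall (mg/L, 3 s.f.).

Mixed DO = (15.9×9.24 + 3.93×1.64)/(15.9+3.93) = 153.4/19.83 = 7.734 mg/L.
Mixed L₀ = (15.9×4.41 + 3.93×119)/(19.83) = 537.8/19.83 = 27.12 mg/L.
Initial deficit D₀ = C_s − DO₀ = 10.1 − 7.734 = 2.366 mg/L.
D(3.50) = [0.193×27.12/(0.640−0.193)](e^(−0.193×3.50) − e^(−0.640×3.50)) + 2.366 e^(−0.640×3.50)
= 11.71 × (0.5089 − 0.1065) + 2.366 × 0.1065 = 4.964 mg/L.
DO = 10.1 − 4.964 = 5.136 mg/L.

DO ≈ 5.14 mg/L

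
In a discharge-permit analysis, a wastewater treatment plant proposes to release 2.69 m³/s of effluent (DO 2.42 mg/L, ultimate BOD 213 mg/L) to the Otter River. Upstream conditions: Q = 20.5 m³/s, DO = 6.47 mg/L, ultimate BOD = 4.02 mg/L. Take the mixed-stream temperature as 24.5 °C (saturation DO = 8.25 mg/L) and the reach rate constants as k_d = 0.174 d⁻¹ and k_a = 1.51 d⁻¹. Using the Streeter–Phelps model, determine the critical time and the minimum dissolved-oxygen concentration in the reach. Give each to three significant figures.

t_c ≈ 0.910 d; minimum DO ≈ 5.47 mg/L

Mixed DO = (20.5×6.47 + 2.69×2.42)/(20.5+2.69) = 139.1/23.19 = 6.000 mg/L.
Mixed L₀ = (20.5×4.02 + 2.69×213)/(23.19) = 655.4/23.19 = 28.26 mg/L.
Initial deficit D₀ = C_s − DO₀ = 8.25 − 6.000 = 2.250 mg/L.
t_c = (1/1.336) ln[(1.51/0.174)(1 − 2.250×1.336/(0.174×28.26))] = 0.7485 × ln(3.374) = 0.9102 d.
D_c = (0.174/1.51) × 28.26 × e^(−0.174×0.9102) = 0.1152 × 28.26 × 0.8535 = 2.780 mg/L.
Minimum DO = 8.25 − 2.780 = 5.470 mg/L.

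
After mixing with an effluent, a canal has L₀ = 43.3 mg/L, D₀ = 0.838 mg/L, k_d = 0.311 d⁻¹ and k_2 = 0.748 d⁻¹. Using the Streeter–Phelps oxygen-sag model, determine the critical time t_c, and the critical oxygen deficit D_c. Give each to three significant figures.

t_c = [1/(k_2−k_d)] ln[(k_2/k_d)(1 − D₀(k_2−k_d)/(k_d L₀))]
= [1/(0.748−0.311)] ln[(0.748/0.311)(1 − 0.838×0.4370/(0.311×43.3))]
= (1/0.4370) ln[2.405 × 0.9728] = 2.288 × ln(2.340) = 2.288 × 0.8500 = 1.945 d.
L(t_c) = L₀ e^(−k_d t_c) = 43.3 × 0.5461 = 23.65 mg/L, and at the critical point k_2 D_c = k_d L, so D_c = (0.311/0.748) × 23.65 = 9.832 mg/L.

t_c ≈ 1.95 d; D_c ≈ 9.83 mg/L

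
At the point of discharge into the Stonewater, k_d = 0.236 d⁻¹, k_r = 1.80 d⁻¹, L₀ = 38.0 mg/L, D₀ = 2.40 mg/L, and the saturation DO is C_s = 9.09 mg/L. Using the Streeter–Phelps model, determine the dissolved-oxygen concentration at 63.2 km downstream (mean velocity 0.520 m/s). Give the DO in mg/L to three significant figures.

Travel time t = x/v = 63.2 km / (0.520 m/s) = 63200 m / 0.520 m/s = 121500 s = 1.407 d.
k_d L₀/(k_r−k_d) = 0.236×38.0/(1.80−0.236) = 8.968/1.564 = 5.734 mg/L.
e^(−k_d t) = e^(−0.236×1.407) = 0.7175; e^(−k_r t) = e^(−1.80×1.407) = 0.07950.
D = 5.734 × (0.7175 − 0.07950) + 2.40 × 0.07950 = 3.658 + 0.1908 = 3.849 mg/L.
DO = C_s − D = 9.09 − 3.849 = 5.241 mg/L.

DO ≈ 5.24 mg/L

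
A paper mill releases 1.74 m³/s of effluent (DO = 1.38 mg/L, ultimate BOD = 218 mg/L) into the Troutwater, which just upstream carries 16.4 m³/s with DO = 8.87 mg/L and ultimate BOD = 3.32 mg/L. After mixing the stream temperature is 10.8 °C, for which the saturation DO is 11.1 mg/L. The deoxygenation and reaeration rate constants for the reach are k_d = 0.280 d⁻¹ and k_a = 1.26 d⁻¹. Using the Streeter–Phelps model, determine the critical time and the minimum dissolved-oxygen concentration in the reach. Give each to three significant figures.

t_c ≈ 0.958 d; minimum DO ≈ 7.04 mg/L

Mixed DO = (16.4×8.87 + 1.74×1.38)/(16.4+1.74) = 147.9/18.14 = 8.152 mg/L.
Mixed L₀ = (16.4×3.32 + 1.74×218)/(18.14) = 433.8/18.14 = 23.91 mg/L.
Initial deficit D₀ = C_s − DO₀ = 11.1 − 8.152 = 2.948 mg/L.
t_c = (1/0.9800) ln[(1.26/0.280)(1 − 2.948×0.9800/(0.280×23.91))] = 1.020 × ln(2.558) = 0.9584 d.
D_c = (0.280/1.26) × 23.91 × e^(−0.280×0.9584) = 0.2222 × 23.91 × 0.7646 = 4.063 mg/L.
Minimum DO = 11.1 − 4.063 = 7.037 mg/L.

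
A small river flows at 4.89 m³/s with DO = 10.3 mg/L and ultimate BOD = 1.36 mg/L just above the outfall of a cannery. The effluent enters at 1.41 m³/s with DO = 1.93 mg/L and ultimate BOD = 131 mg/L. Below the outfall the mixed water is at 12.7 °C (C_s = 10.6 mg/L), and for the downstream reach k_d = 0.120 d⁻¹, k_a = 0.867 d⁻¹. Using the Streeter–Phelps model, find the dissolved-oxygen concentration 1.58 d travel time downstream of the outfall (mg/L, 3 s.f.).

DO ≈ 7.25 mg/L

Mixed DO = (4.89×10.3 + 1.41×1.93)/(4.89+1.41) = 53.09/6.300 = 8.427 mg/L.
Mixed L₀ = (4.89×1.36 + 1.41×131)/(6.300) = 191.4/6.300 = 30.37 mg/L.
Initial deficit D₀ = C_s − DO₀ = 10.6 − 8.427 = 2.173 mg/L.
D(1.58) = [0.120×30.37/(0.867−0.120)](e^(−0.120×1.58) − e^(−0.867×1.58)) + 2.173 e^(−0.867×1.58)
= 4.879 × (0.8273 − 0.2541) + 2.173 × 0.2541 = 3.349 mg/L.
DO = 10.6 − 3.349 = 7.251 mg/L.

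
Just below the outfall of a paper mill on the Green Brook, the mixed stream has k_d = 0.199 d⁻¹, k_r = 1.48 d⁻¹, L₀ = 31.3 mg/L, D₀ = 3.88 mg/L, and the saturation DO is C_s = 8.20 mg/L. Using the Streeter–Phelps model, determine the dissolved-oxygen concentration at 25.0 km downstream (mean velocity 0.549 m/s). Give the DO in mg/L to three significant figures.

DO ≈ 4.27 mg/L

Travel time t = x/v = 25.0 km / (0.549 m/s) = 25000 m / 0.549 m/s = 45540 s = 0.5271 d.
k_d L₀/(k_r−k_d) = 0.199×31.3/(1.48−0.199) = 6.229/1.281 = 4.862 mg/L.
e^(−k_d t) = e^(−0.199×0.5271) = 0.9004; e^(−k_r t) = e^(−1.48×0.5271) = 0.4584.
D = 4.862 × (0.9004 − 0.4584) + 3.88 × 0.4584 = 2.149 + 1.779 = 3.928 mg/L.
DO = C_s − D = 8.20 − 3.928 = 4.272 mg/L.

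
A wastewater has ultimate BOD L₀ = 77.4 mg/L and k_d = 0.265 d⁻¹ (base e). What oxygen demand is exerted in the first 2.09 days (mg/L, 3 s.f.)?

y_t = L₀(1 − e^(−k_d t)) = 77.4 × (1 − e^(−0.265×2.09))
= 77.4 × (1 − 0.5747) = 77.4 × 0.4253 = 32.92 mg/L.

y ≈ 32.9 mg/L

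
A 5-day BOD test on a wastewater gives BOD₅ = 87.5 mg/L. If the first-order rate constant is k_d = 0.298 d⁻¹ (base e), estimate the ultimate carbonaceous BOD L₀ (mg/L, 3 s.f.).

L₀ ≈ 113 mg/L

BOD₅ = L₀(1 − e^(−5k_d)) ⇒ L₀ = BOD₅ / (1 − e^(−5×0.298))
= 87.5 / (1 − 0.2254) = 87.5 / 0.7746 = 113.0 mg/L.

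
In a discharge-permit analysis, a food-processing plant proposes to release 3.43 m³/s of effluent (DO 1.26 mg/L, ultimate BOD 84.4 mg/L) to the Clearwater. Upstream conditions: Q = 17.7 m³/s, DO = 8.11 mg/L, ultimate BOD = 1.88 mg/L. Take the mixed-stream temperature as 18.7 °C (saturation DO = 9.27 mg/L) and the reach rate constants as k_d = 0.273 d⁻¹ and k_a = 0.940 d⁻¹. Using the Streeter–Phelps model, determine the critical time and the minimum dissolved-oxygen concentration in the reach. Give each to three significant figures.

t_c ≈ 1.18 d; minimum DO ≈ 6.05 mg/L

Mixed DO = (17.7×8.11 + 3.43×1.26)/(17.7+3.43) = 147.9/21.13 = 6.998 mg/L.
Mixed L₀ = (17.7×1.88 + 3.43×84.4)/(21.13) = 322.8/21.13 = 15.28 mg/L.
Initial deficit D₀ = C_s − DO₀ = 9.27 − 6.998 = 2.272 mg/L.
t_c = (1/0.6670) ln[(0.940/0.273)(1 − 2.272×0.6670/(0.273×15.28))] = 1.499 × ln(2.192) = 1.177 d.
D_c = (0.273/0.940) × 15.28 × e^(−0.273×1.177) = 0.2904 × 15.28 × 0.7253 = 3.218 mg/L.
Minimum DO = 9.27 − 3.218 = 6.052 mg/L.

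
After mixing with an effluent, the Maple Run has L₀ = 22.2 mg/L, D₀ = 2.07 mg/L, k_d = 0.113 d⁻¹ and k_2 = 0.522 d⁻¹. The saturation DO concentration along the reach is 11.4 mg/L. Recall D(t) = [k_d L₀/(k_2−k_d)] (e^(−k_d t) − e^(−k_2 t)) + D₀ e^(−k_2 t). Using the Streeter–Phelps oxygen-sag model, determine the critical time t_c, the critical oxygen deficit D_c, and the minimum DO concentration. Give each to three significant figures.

At the critical point dD/dt = 0, so k_d L₀ e^(−k_d t) = k_2 D. Substituting D(t) from the Streeter–Phelps equation and solving for t gives
t_c = ln[(k_2/k_d)(1 − D₀(k_2−k_d)/(k_d L₀))] / (k_2−k_d).
Here k_2−k_d = 0.4090 d⁻¹ and 1 − D₀(k_2−k_d)/(k_d L₀) = 1 − 2.07×0.4090/(0.113×22.2) = 0.6625, so
t_c = ln(4.619 × 0.6625) / 0.4090 = 1.119 / 0.4090 = 2.735 d.
L(t_c) = L₀ e^(−k_d t_c) = 22.2 × 0.7342 = 16.30 mg/L, and at the critical point k_2 D_c = k_d L, so D_c = (0.113/0.522) × 16.30 = 3.528 mg/L.
Minimum DO = C_s − D_c = 11.4 − 3.528 = 7.872 mg/L.

t_c ≈ 2.73 d; D_c ≈ 3.53 mg/L; min DO ≈ 7.87 mg/L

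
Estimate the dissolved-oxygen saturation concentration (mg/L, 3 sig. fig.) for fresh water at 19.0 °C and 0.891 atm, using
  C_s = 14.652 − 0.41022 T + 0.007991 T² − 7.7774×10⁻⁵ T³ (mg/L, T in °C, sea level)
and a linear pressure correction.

C_s ≈ 8.21 mg/L

At sea level: C_s = 14.652 − 0.41022×19.0 + 0.007991×19.0² − 7.7774×10⁻⁵×19.0³ = 9.209 mg/L.
Pressure correction: C_s' = 9.209 × 0.891 = 8.205 mg/L.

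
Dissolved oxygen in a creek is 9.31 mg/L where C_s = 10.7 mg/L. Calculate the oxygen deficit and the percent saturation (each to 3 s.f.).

D ≈ 1.39 mg/L; 87.0 % saturation

D = C_s − C = 10.7 − 9.31 = 1.39 mg/L.
% saturation = 9.31/10.7 × 100 = 87.0 %.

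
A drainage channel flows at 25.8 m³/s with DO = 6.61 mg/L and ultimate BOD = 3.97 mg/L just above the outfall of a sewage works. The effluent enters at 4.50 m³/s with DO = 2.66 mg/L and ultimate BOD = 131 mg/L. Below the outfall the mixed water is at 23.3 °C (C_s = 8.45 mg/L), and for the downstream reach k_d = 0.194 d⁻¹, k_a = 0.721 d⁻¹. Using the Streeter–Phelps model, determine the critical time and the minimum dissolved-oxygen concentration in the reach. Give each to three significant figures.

t_c ≈ 1.84 d; minimum DO ≈ 4.15 mg/L

Mixed DO = (25.8×6.61 + 4.50×2.66)/(25.8+4.50) = 182.5/30.30 = 6.023 mg/L.
Mixed L₀ = (25.8×3.97 + 4.50×131)/(30.30) = 691.9/30.30 = 22.84 mg/L.
Initial deficit D₀ = C_s − DO₀ = 8.45 − 6.023 = 2.427 mg/L.
t_c = (1/0.5270) ln[(0.721/0.194)(1 − 2.427×0.5270/(0.194×22.84))] = 1.898 × ln(2.644) = 1.845 d.
D_c = (0.194/0.721) × 22.84 × e^(−0.194×1.845) = 0.2691 × 22.84 × 0.6992 = 4.296 mg/L.
Minimum DO = 8.45 − 4.296 = 4.154 mg/L.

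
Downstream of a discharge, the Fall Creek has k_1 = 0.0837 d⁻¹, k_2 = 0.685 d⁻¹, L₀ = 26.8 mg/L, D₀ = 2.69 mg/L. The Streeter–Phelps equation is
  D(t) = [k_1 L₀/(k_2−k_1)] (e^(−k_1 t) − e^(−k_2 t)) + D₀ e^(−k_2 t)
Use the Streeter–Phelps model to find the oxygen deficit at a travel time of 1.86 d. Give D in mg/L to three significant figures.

k_1 L₀/(k_2−k_1) = 0.0837×26.8/(0.685−0.0837) = 2.243/0.6013 = 3.731 mg/L.
e^(−k_1 t) = e^(−0.0837×1.860) = 0.8558; e^(−k_2 t) = e^(−0.685×1.860) = 0.2797.
D = 3.731 × (0.8558 − 0.2797) + 2.69 × 0.2797 = 2.149 + 0.7523 = 2.902 mg/L.

D ≈ 2.90 mg/L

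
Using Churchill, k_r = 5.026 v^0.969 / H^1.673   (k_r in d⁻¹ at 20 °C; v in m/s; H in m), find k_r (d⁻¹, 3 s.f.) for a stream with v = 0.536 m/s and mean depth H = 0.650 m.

k_r = 5.026 × 0.536^0.969 / 0.650^1.673 = 5.026 × 0.5465 / 0.4864 = 5.646 d⁻¹.

k_r ≈ 5.65 d⁻¹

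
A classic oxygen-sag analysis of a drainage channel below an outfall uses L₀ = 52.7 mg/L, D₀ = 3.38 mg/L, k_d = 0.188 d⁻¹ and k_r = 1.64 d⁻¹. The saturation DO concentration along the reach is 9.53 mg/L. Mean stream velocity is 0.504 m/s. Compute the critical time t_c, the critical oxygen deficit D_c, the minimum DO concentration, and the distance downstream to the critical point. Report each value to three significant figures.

t_c = [1/(k_r−k_d)] ln[(k_r/k_d)(1 − D₀(k_r−k_d)/(k_d L₀))]
= [1/(1.64−0.188)] ln[(1.64/0.188)(1 − 3.38×1.452/(0.188×52.7))]
= (1/1.452) ln[8.723 × 0.5046] = 0.6887 × ln(4.402) = 0.6887 × 1.482 = 1.021 d.
D_c = (k_d/k_r) L₀ e^(−k_d t_c) = (0.188/1.64) × 52.7 × e^(−0.188×1.021) = 0.1146 × 52.7 × 0.8254 = 4.986 mg/L.
Minimum DO = C_s − D_c = 9.53 − 4.986 = 4.544 mg/L.
x_c = v t_c = 0.504 m/s × 1.021 d × 86400 s/d = 44450 m ≈ 44.4 km.

t_c ≈ 1.02 d; D_c ≈ 4.99 mg/L; min DO ≈ 4.54 mg/L; x_c ≈ 44.4 km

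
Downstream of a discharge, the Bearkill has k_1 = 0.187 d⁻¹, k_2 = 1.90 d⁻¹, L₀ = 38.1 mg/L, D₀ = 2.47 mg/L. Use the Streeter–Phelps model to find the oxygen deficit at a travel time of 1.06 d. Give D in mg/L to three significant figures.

D ≈ 3.19 mg/L

k_1 L₀/(k_2−k_1) = 0.187×38.1/(1.90−0.187) = 7.125/1.713 = 4.159 mg/L.
e^(−k_1 t) = e^(−0.187×1.060) = 0.8202; e^(−k_2 t) = e^(−1.90×1.060) = 0.1335.
D = 4.159 × (0.8202 − 0.1335) + 2.47 × 0.1335 = 2.856 + 0.3296 = 3.186 mg/L.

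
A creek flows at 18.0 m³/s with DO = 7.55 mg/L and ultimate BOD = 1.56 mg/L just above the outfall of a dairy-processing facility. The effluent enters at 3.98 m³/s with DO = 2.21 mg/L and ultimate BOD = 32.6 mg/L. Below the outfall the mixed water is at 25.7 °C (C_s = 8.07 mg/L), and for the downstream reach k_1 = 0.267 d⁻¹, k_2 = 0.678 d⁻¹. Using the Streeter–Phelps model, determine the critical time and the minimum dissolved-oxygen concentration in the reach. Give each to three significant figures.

Mixed DO = (18.0×7.55 + 3.98×2.21)/(18.0+3.98) = 144.7/21.98 = 6.583 mg/L.
Mixed L₀ = (18.0×1.56 + 3.98×32.6)/(21.98) = 157.8/21.98 = 7.181 mg/L.
Initial deficit D₀ = C_s − DO₀ = 8.07 − 6.583 = 1.487 mg/L.
t_c = (1/0.4110) ln[(0.678/0.267)(1 − 1.487×0.4110/(0.267×7.181))] = 2.433 × ln(1.730) = 1.333 d.
D_c = (0.267/0.678) × 7.181 × e^(−0.267×1.333) = 0.3938 × 7.181 × 0.7004 = 1.981 mg/L.
Minimum DO = 8.07 − 1.981 = 6.089 mg/L.

t_c ≈ 1.33 d; minimum DO ≈ 6.09 mg/L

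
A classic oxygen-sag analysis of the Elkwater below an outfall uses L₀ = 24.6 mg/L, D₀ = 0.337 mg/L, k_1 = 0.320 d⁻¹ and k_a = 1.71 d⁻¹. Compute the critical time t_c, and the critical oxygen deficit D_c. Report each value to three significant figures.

t_c ≈ 1.16 d; D_c ≈ 3.17 mg/L

At the critical point dD/dt = 0, so k_1 L₀ e^(−k_1 t) = k_a D. Substituting D(t) from the Streeter–Phelps equation and solving for t gives
t_c = ln[(k_a/k_1)(1 − D₀(k_a−k_1)/(k_1 L₀))] / (k_a−k_1).
Here k_a−k_1 = 1.390 d⁻¹ and 1 − D₀(k_a−k_1)/(k_1 L₀) = 1 − 0.337×1.390/(0.320×24.6) = 0.9405, so
t_c = ln(5.344 × 0.9405) / 1.390 = 1.615 / 1.390 = 1.162 d.
L(t_c) = L₀ e^(−k_1 t_c) = 24.6 × 0.6896 = 16.96 mg/L, and at the critical point k_a D_c = k_1 L, so D_c = (0.320/1.71) × 16.96 = 3.174 mg/L.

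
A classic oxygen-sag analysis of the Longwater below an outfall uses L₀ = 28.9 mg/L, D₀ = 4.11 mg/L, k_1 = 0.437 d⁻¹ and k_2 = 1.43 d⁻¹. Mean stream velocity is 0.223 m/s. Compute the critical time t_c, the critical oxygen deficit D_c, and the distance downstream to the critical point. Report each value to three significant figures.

At the critical point dD/dt = 0, so k_1 L₀ e^(−k_1 t) = k_2 D. Substituting D(t) from the Streeter–Phelps equation and solving for t gives
t_c = ln[(k_2/k_1)(1 − D₀(k_2−k_1)/(k_1 L₀))] / (k_2−k_1).
Here k_2−k_1 = 0.9930 d⁻¹ and 1 − D₀(k_2−k_1)/(k_1 L₀) = 1 − 4.11×0.9930/(0.437×28.9) = 0.6768, so
t_c = ln(3.272 × 0.6768) / 0.9930 = 0.7952 / 0.9930 = 0.8008 d.
D_c = (k_1/k_2) L₀ e^(−k_1 t_c) = (0.437/1.43) × 28.9 × e^(−0.437×0.8008) = 0.3056 × 28.9 × 0.7047 = 6.224 mg/L.
x_c = v t_c = 0.223 m/s × 0.8008 d × 86400 s/d = 15430 m ≈ 15.4 km.

t_c ≈ 0.801 d; D_c ≈ 6.22 mg/L; x_c ≈ 15.4 km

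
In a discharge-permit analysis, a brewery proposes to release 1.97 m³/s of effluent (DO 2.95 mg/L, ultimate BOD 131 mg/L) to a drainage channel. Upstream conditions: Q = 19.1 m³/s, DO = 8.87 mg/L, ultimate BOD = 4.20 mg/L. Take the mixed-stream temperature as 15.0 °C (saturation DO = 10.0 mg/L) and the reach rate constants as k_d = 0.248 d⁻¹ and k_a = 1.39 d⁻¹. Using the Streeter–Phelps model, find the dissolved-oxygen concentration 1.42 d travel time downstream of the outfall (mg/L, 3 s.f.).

DO ≈ 7.80 mg/L

Mixed DO = (19.1×8.87 + 1.97×2.95)/(19.1+1.97) = 175.2/21.07 = 8.316 mg/L.
Mixed L₀ = (19.1×4.20 + 1.97×131)/(21.07) = 338.3/21.07 = 16.06 mg/L.
Initial deficit D₀ = C_s − DO₀ = 10.0 − 8.316 = 1.684 mg/L.
D(1.42) = [0.248×16.06/(1.39−0.248)](e^(−0.248×1.42) − e^(−1.39×1.42)) + 1.684 e^(−1.39×1.42)
= 3.487 × (0.7032 − 0.1389) + 1.684 × 0.1389 = 2.201 mg/L.
DO = 10.0 − 2.201 = 7.799 mg/L.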